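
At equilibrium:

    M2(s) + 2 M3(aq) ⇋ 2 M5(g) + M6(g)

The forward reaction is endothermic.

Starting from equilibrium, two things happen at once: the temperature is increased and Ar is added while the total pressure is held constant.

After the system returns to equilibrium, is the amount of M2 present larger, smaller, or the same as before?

decreases

The forward reaction is endothermic. Raising T favours the endothermic direction — shift to the right.
Adding inert gas at constant total pressure expands the volume and lowers every reacting partial pressure. With Δn_gas = 3 − 0 = +3, Q moves away from K toward the side with fewer gas moles, so the system shifts toward the side with more gas moles — to the right.
The net shift is to the right. M2 is a reactant, so its amount decreases.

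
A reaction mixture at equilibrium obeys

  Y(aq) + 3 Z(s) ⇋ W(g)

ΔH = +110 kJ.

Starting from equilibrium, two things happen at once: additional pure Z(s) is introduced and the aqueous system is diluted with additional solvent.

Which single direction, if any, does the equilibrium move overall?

left

Z is a pure solid; its activity is 1 regardless of amount, so Q is unaffected — no shift from this change.
Dilution lowers every aqueous concentration by the same factor. Δn_aq = 0 − 1 = -1, so the system shifts toward the side with more dissolved moles — to the left.
Only the nonzero effect(s) matter; the net shift is to the left.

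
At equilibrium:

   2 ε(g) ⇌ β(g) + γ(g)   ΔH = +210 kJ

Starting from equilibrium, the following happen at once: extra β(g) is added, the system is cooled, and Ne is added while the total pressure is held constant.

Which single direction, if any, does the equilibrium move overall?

Adding β (g), a product, drives the reaction to the left.
The forward reaction is endothermic. Lowering T favours the exothermic direction — shift to the left.
Adding inert gas at constant total pressure expands the volume, scaling every reacting partial pressure by the same factor. Δn_gas = 2 − 2 = 0, so Q is unchanged — no shift.
Only the nonzero effect(s) matter; the net shift is to the left.

left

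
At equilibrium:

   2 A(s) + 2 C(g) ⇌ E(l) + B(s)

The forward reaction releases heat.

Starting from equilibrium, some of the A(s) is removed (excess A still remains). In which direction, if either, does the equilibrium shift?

no shift

A is a pure solid; its activity is 1 regardless of amount, so Q is unaffected — no shift from this change.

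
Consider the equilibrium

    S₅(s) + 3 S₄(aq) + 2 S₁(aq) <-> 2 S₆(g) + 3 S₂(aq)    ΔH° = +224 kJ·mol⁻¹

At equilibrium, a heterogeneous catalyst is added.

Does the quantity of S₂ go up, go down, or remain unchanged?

unchanged

A catalyst speeds both forward and reverse rates equally; it changes neither Q nor K — no shift from this change.
No net shift occurs, so the amount of S₂ is unchanged.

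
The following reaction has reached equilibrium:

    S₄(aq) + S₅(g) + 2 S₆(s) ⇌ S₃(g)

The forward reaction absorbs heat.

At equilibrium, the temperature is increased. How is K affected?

K depends on temperature via the van 't Hoff relation. The forward reaction is endothermic, so raising T increases K.

increases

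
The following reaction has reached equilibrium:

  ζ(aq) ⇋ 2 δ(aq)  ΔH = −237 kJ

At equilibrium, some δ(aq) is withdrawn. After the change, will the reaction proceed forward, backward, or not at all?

Removing δ (aq), a product, drives the reaction to the right.

right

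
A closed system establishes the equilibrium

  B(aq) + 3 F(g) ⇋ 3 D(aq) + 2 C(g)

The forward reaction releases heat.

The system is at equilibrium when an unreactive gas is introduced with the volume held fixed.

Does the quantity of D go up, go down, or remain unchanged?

At constant volume, adding an inert gas leaves every reacting species' partial pressure unchanged, so Q is unchanged — no shift from this change.
No net shift occurs, so the amount of D is unchanged.

unchanged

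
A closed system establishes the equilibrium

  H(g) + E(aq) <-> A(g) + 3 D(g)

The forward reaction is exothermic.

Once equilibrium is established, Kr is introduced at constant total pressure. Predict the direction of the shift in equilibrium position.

right

Adding inert gas at constant total pressure expands the volume and lowers every reacting partial pressure. With Δn_gas = 4 − 1 = +3, Q moves away from K toward the side with fewer gas moles, so the system shifts toward the side with more gas moles — to the right.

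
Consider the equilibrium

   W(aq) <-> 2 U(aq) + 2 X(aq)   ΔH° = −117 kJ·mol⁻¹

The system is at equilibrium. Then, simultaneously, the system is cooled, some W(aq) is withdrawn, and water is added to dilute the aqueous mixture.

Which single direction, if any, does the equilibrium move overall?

cannot be determined

The forward reaction is exothermic. Lowering T favours the exothermic direction — shift to the right.
Removing W (aq), a reactant, drives the reaction to the left.
Dilution lowers every aqueous concentration by the same factor. Δn_aq = 4 − 1 = +3, so the system shifts toward the side with more dissolved moles — to the right.
The individual effects push in opposite directions; without quantitative information the net direction cannot be determined.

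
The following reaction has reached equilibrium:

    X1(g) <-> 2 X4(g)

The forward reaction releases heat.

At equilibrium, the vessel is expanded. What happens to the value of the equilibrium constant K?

The equilibrium constant depends only on temperature. This perturbation may move the position of equilibrium, but since T is unchanged, K itself is unchanged.

unchanged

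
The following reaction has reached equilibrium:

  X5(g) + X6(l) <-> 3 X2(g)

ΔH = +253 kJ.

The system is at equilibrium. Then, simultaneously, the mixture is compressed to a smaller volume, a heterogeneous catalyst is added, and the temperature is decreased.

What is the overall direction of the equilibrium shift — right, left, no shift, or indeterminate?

Gas moles: reactants 1, products 3 (Δn_gas = +2). Compression shifts the system toward the side with fewer moles of gas — to the left.
A catalyst speeds both forward and reverse rates equally; it changes neither Q nor K — no shift from this change.
The forward reaction is endothermic. Lowering T favours the exothermic direction — shift to the left.
Only the nonzero effect(s) matter; the net shift is to the left.

left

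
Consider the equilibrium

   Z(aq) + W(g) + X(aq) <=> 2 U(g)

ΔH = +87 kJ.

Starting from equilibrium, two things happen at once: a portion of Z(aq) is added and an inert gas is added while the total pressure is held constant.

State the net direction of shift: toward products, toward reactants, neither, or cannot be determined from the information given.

right

Adding Z (aq), a reactant, drives the reaction to the right.
Adding inert gas at constant total pressure expands the volume and lowers every reacting partial pressure. With Δn_gas = 2 − 1 = +1, Q moves away from K toward the side with fewer gas moles, so the system shifts toward the side with more gas moles — to the right.
All effects act in the same direction — net shift to the right.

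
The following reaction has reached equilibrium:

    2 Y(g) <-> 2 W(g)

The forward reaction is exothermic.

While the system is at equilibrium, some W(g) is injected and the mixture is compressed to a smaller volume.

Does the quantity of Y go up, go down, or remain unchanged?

increases

Adding W (g), a product, drives the reaction to the left.
Gas moles: reactants 2, products 2. Δn_gas = 0, so a volume change leaves Q equal to K — no shift from this change.
The net shift is to the left. Y is a reactant, so its amount increases.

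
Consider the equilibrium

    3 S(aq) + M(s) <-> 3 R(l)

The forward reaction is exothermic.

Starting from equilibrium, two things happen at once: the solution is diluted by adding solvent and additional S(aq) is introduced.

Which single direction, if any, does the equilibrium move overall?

cannot be determined

Dilution lowers every aqueous concentration by the same factor. Δn_aq = 0 − 3 = -3, so the system shifts toward the side with more dissolved moles — to the left.
Adding S (aq), a reactant, drives the reaction to the right.
The individual effects push in opposite directions; without quantitative information the net direction cannot be determined.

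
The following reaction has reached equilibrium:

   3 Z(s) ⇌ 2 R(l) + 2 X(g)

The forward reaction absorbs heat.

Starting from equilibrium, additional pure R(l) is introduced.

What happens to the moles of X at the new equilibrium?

unchanged

R is a pure liquid; its activity is 1 regardless of amount, so Q is unaffected — no shift from this change.
No net shift occurs, so the amount of X is unchanged.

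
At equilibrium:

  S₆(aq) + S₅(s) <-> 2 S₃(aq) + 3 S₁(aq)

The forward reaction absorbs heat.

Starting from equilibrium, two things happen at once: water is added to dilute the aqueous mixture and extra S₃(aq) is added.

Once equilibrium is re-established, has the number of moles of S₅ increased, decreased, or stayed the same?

cannot be determined

Dilution lowers every aqueous concentration by the same factor. Δn_aq = 5 − 1 = +4, so the system shifts toward the side with more dissolved moles — to the right.
Adding S₃ (aq), a product, drives the reaction to the left.
The two effects oppose each other, so the net shift — and hence the change in S₅ — cannot be determined from the given information.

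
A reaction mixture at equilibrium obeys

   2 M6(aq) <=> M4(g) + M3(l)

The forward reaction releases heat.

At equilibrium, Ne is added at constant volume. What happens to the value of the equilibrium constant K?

The equilibrium constant depends only on temperature. This perturbation changes neither the position of equilibrium nor K.

unchanged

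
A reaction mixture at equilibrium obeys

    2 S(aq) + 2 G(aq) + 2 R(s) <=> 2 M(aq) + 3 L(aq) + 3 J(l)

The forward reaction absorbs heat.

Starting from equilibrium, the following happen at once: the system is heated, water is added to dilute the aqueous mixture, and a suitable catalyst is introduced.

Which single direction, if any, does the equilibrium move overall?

The forward reaction is endothermic. Raising T favours the endothermic direction — shift to the right.
Dilution lowers every aqueous concentration by the same factor. Δn_aq = 5 − 4 = +1, so the system shifts toward the side with more dissolved moles — to the right.
A catalyst speeds both forward and reverse rates equally; it changes neither Q nor K — no shift from this change.
Only the nonzero effect(s) matter; the net shift is to the right.

right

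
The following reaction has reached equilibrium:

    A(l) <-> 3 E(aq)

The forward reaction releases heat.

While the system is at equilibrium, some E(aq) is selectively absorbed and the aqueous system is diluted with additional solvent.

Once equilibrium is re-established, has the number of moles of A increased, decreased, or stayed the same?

Removing E (aq), a product, drives the reaction to the right.
Dilution lowers every aqueous concentration by the same factor. Δn_aq = 3 − 0 = +3, so the system shifts toward the side with more dissolved moles — to the right.
The net shift is to the right. A is a reactant, so its amount decreases.

decreases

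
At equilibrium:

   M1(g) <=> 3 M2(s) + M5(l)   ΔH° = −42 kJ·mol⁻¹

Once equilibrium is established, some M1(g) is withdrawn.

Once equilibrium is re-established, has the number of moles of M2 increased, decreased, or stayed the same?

Removing M1 (g), a reactant, drives the reaction to the left.
The net shift is to the left. M2 is a product, so its amount decreases.

decreases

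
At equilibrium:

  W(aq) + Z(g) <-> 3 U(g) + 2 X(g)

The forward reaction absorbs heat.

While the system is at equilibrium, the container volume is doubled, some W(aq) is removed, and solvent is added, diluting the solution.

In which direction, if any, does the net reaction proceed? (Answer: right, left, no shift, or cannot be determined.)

cannot be determined

Gas moles: reactants 1, products 5 (Δn_gas = +4). Expansion shifts the system toward the side with more moles of gas — to the right.
Removing W (aq), a reactant, drives the reaction to the left.
Dilution lowers every aqueous concentration by the same factor. Δn_aq = 0 − 1 = -1, so the system shifts toward the side with more dissolved moles — to the left.
The individual effects push in opposite directions; without quantitative information the net direction cannot be determined.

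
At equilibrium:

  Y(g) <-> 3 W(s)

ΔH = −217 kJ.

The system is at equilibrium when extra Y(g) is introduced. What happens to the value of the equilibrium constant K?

unchanged

The equilibrium constant depends only on temperature. This perturbation may move the position of equilibrium, but since T is unchanged, K itself is unchanged.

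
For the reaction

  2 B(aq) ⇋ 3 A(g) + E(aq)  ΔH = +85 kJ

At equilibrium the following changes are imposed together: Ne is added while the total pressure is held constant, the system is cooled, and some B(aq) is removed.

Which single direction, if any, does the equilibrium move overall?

cannot be determined

Adding inert gas at constant total pressure expands the volume and lowers every reacting partial pressure. With Δn_gas = 3 − 0 = +3, Q moves away from K toward the side with fewer gas moles, so the system shifts toward the side with more gas moles — to the right.
The forward reaction is endothermic. Lowering T favours the exothermic direction — shift to the left.
Removing B (aq), a reactant, drives the reaction to the left.
The individual effects push in opposite directions; without quantitative information the net direction cannot be determined.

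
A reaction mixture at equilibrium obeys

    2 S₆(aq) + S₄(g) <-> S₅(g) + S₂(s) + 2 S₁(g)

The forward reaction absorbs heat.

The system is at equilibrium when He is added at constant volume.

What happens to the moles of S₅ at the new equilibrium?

At constant volume, adding an inert gas leaves every reacting species' partial pressure unchanged, so Q is unchanged — no shift from this change.
No net shift occurs, so the amount of S₅ is unchanged.

unchanged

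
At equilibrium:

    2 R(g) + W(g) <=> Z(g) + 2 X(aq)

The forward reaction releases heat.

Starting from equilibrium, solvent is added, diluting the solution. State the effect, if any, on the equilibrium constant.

The equilibrium constant depends only on temperature. This perturbation may move the position of equilibrium, but since T is unchanged, K itself is unchanged.

unchanged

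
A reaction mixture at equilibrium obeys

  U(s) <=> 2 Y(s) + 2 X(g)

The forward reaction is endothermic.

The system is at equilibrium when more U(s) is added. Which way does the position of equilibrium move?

no shift

U is a pure solid; its activity is 1 regardless of amount, so Q is unaffected — no shift from this change.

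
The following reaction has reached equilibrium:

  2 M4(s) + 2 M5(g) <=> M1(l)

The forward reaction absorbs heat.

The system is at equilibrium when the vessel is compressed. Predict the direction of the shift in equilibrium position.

Gas moles: reactants 2, products 0 (Δn_gas = -2). Compression shifts the system toward the side with fewer moles of gas — to the right.

right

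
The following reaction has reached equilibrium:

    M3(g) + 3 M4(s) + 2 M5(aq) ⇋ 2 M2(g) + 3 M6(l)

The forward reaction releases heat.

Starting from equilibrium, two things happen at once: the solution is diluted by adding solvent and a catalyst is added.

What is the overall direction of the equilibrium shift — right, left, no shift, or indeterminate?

Dilution lowers every aqueous concentration by the same factor. Δn_aq = 0 − 2 = -2, so the system shifts toward the side with more dissolved moles — to the left.
A catalyst speeds both forward and reverse rates equally; it changes neither Q nor K — no shift from this change.
Only the nonzero effect(s) matter; the net shift is to the left.

left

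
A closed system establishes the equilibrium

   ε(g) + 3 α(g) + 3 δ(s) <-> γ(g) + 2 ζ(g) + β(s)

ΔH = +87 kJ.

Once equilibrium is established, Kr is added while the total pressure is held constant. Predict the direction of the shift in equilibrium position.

left

Adding inert gas at constant total pressure expands the volume and lowers every reacting partial pressure. With Δn_gas = 3 − 4 = -1, Q moves away from K toward the side with fewer gas moles, so the system shifts toward the side with more gas moles — to the left.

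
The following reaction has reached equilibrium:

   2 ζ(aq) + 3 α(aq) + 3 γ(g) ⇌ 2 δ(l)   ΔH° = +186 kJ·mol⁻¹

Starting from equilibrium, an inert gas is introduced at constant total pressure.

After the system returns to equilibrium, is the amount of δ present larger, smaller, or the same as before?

decreases

Adding inert gas at constant total pressure expands the volume and lowers every reacting partial pressure. With Δn_gas = 0 − 3 = -3, Q moves away from K toward the side with fewer gas moles, so the system shifts toward the side with more gas moles — to the left.
The net shift is to the left. δ is a product, so its amount decreases.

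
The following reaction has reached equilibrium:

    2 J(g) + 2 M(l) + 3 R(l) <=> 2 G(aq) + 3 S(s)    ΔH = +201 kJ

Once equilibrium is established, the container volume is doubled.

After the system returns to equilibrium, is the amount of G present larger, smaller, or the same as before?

decreases

Gas moles: reactants 2, products 0 (Δn_gas = -2). Expansion shifts the system toward the side with more moles of gas — to the left.
The net shift is to the left. G is a product, so its amount decreases.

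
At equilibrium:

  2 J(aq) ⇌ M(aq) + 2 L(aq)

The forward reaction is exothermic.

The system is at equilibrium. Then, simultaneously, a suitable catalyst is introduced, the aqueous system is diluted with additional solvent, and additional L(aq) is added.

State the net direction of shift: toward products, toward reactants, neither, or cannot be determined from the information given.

A catalyst speeds both forward and reverse rates equally; it changes neither Q nor K — no shift from this change.
Dilution lowers every aqueous concentration by the same factor. Δn_aq = 3 − 2 = +1, so the system shifts toward the side with more dissolved moles — to the right.
Adding L (aq), a product, drives the reaction to the left.
The individual effects push in opposite directions; without quantitative information the net direction cannot be determined.

cannot be determined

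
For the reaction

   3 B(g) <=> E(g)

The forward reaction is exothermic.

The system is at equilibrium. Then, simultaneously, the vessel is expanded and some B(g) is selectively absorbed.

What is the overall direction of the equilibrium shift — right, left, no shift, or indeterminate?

left

Gas moles: reactants 3, products 1 (Δn_gas = -2). Expansion shifts the system toward the side with more moles of gas — to the left.
Removing B (g), a reactant, drives the reaction to the left.
All effects act in the same direction — net shift to the left.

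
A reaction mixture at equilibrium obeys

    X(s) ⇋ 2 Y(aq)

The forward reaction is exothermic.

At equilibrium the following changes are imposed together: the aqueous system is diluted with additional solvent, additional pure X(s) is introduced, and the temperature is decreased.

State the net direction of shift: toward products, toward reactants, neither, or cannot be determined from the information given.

Dilution lowers every aqueous concentration by the same factor. Δn_aq = 2 − 0 = +2, so the system shifts toward the side with more dissolved moles — to the right.
X is a pure solid; its activity is 1 regardless of amount, so Q is unaffected — no shift from this change.
The forward reaction is exothermic. Lowering T favours the exothermic direction — shift to the right.
Only the nonzero effect(s) matter; the net shift is to the right.

right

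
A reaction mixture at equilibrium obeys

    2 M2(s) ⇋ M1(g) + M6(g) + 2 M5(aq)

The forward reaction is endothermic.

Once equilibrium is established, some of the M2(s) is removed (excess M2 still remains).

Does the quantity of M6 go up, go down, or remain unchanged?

unchanged

M2 is a pure solid; its activity is 1 regardless of amount, so Q is unaffected — no shift from this change.
No net shift occurs, so the amount of M6 is unchanged.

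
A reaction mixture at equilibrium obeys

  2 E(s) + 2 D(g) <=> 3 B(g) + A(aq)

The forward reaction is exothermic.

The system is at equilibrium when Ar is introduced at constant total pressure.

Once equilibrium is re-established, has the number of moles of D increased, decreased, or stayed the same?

Adding inert gas at constant total pressure expands the volume and lowers every reacting partial pressure. With Δn_gas = 3 − 2 = +1, Q moves away from K toward the side with fewer gas moles, so the system shifts toward the side with more gas moles — to the right.
The net shift is to the right. D is a reactant, so its amount decreases.

decreases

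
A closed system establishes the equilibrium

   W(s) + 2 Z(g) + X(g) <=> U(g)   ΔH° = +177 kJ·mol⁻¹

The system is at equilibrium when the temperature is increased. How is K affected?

K depends on temperature via the van 't Hoff relation. The forward reaction is endothermic, so raising T increases K.

increases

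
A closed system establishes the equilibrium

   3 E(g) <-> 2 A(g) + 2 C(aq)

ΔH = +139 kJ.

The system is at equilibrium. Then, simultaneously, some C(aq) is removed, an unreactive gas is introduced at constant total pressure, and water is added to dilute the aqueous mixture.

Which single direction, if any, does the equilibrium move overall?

cannot be determined

Removing C (aq), a product, drives the reaction to the right.
Adding inert gas at constant total pressure expands the volume and lowers every reacting partial pressure. With Δn_gas = 2 − 3 = -1, Q moves away from K toward the side with fewer gas moles, so the system shifts toward the side with more gas moles — to the left.
Dilution lowers every aqueous concentration by the same factor. Δn_aq = 2 − 0 = +2, so the system shifts toward the side with more dissolved moles — to the right.
The individual effects push in opposite directions; without quantitative information the net direction cannot be determined.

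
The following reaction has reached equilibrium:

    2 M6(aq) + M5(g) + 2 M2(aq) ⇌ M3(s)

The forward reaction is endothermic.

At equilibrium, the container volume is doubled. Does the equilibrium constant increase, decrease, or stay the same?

The equilibrium constant depends only on temperature. This perturbation may move the position of equilibrium, but since T is unchanged, K itself is unchanged.

unchanged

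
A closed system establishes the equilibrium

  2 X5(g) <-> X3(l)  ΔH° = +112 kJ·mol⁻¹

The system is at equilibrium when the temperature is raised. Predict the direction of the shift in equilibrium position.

The forward reaction is endothermic. Raising T favours the endothermic direction — shift to the right.

right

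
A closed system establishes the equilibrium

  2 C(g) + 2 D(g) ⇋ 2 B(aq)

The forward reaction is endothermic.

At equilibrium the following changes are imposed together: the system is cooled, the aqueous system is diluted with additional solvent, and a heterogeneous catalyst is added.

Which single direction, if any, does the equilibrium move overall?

The forward reaction is endothermic. Lowering T favours the exothermic direction — shift to the left.
Dilution lowers every aqueous concentration by the same factor. Δn_aq = 2 − 0 = +2, so the system shifts toward the side with more dissolved moles — to the right.
A catalyst speeds both forward and reverse rates equally; it changes neither Q nor K — no shift from this change.
The individual effects push in opposite directions; without quantitative information the net direction cannot be determined.

cannot be determined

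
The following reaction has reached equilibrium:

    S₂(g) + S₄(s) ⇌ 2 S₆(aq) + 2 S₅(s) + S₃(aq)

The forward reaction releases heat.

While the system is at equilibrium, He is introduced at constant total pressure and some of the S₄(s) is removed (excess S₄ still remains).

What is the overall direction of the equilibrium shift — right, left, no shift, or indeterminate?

Adding inert gas at constant total pressure expands the volume and lowers every reacting partial pressure. With Δn_gas = 0 − 1 = -1, Q moves away from K toward the side with fewer gas moles, so the system shifts toward the side with more gas moles — to the left.
S₄ is a pure solid; its activity is 1 regardless of amount, so Q is unaffected — no shift from this change.
Only the nonzero effect(s) matter; the net shift is to the left.

left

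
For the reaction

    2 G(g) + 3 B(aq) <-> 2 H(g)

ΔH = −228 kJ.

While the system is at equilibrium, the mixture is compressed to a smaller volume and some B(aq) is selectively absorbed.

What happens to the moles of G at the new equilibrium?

increases

Gas moles: reactants 2, products 2. Δn_gas = 0, so a volume change leaves Q equal to K — no shift from this change.
Removing B (aq), a reactant, drives the reaction to the left.
The net shift is to the left. G is a reactant, so its amount increases.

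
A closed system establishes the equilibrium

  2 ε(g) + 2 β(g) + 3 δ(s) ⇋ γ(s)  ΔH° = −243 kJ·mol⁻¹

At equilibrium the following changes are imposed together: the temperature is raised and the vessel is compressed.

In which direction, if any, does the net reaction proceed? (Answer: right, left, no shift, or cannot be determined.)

cannot be determined

The forward reaction is exothermic. Raising T favours the endothermic direction — shift to the left.
Gas moles: reactants 4, products 0 (Δn_gas = -4). Compression shifts the system toward the side with fewer moles of gas — to the right.
The individual effects push in opposite directions; without quantitative information the net direction cannot be determined.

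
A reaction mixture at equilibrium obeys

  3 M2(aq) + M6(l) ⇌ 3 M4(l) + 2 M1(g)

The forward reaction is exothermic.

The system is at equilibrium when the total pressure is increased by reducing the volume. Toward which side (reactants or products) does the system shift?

Gas moles: reactants 0, products 2 (Δn_gas = +2). Compression shifts the system toward the side with fewer moles of gas — to the left.

left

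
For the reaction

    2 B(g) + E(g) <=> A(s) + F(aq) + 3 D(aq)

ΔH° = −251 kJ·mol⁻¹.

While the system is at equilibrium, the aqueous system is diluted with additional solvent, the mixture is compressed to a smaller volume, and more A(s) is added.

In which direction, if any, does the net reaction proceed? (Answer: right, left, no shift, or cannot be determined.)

Dilution lowers every aqueous concentration by the same factor. Δn_aq = 4 − 0 = +4, so the system shifts toward the side with more dissolved moles — to the right.
Gas moles: reactants 3, products 0 (Δn_gas = -3). Compression shifts the system toward the side with fewer moles of gas — to the right.
A is a pure solid; its activity is 1 regardless of amount, so Q is unaffected — no shift from this change.
Only the nonzero effect(s) matter; the net shift is to the right.

right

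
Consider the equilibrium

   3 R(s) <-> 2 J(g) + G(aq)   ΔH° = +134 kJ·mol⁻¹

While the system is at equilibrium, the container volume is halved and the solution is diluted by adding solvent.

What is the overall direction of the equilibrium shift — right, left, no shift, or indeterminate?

cannot be determined

Gas moles: reactants 0, products 2 (Δn_gas = +2). Compression shifts the system toward the side with fewer moles of gas — to the left.
Dilution lowers every aqueous concentration by the same factor. Δn_aq = 1 − 0 = +1, so the system shifts toward the side with more dissolved moles — to the right.
The individual effects push in opposite directions; without quantitative information the net direction cannot be determined.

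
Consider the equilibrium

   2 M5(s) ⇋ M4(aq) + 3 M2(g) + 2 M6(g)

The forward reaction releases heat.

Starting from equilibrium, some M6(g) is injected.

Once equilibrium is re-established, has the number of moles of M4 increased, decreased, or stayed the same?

decreases

Adding M6 (g), a product, drives the reaction to the left.
The net shift is to the left. M4 is a product, so its amount decreases.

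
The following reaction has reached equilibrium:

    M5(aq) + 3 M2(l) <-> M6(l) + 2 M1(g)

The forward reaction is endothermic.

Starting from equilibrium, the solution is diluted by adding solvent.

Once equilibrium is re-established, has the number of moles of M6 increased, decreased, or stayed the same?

Dilution lowers every aqueous concentration by the same factor. Δn_aq = 0 − 1 = -1, so the system shifts toward the side with more dissolved moles — to the left.
The net shift is to the left. M6 is a product, so its amount decreases.

decreases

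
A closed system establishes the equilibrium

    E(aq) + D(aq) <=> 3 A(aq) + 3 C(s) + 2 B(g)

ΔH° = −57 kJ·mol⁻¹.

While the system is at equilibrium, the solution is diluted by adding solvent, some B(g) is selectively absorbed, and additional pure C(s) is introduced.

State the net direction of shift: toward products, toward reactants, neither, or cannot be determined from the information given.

Dilution lowers every aqueous concentration by the same factor. Δn_aq = 3 − 2 = +1, so the system shifts toward the side with more dissolved moles — to the right.
Removing B (g), a product, drives the reaction to the right.
C is a pure solid; its activity is 1 regardless of amount, so Q is unaffected — no shift from this change.
Only the nonzero effect(s) matter; the net shift is to the right.

right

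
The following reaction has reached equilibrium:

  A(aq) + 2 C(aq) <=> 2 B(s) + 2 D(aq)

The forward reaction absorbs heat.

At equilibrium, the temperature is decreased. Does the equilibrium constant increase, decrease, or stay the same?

K depends on temperature via the van 't Hoff relation. The forward reaction is endothermic, so lowering T decreases K.

decreases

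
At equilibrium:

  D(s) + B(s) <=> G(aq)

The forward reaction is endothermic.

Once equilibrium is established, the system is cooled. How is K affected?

K depends on temperature via the van 't Hoff relation. The forward reaction is endothermic, so lowering T decreases K.

decreases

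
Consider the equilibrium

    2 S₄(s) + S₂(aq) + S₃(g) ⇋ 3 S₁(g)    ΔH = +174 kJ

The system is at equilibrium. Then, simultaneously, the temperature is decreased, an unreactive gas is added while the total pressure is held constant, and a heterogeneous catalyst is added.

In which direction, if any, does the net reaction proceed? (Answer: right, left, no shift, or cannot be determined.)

The forward reaction is endothermic. Lowering T favours the exothermic direction — shift to the left.
Adding inert gas at constant total pressure expands the volume and lowers every reacting partial pressure. With Δn_gas = 3 − 1 = +2, Q moves away from K toward the side with fewer gas moles, so the system shifts toward the side with more gas moles — to the right.
A catalyst speeds both forward and reverse rates equally; it changes neither Q nor K — no shift from this change.
The individual effects push in opposite directions; without quantitative information the net direction cannot be determined.

cannot be determined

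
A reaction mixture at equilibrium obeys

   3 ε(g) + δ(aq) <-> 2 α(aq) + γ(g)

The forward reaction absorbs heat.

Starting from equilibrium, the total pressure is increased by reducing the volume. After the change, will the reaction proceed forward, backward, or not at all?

right

Gas moles: reactants 3, products 1 (Δn_gas = -2). Compression shifts the system toward the side with fewer moles of gas — to the right.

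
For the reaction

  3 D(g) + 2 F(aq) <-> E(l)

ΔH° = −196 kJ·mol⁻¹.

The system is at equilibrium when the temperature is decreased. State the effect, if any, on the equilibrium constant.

K depends on temperature via the van 't Hoff relation. The forward reaction is exothermic, so lowering T increases K.

increases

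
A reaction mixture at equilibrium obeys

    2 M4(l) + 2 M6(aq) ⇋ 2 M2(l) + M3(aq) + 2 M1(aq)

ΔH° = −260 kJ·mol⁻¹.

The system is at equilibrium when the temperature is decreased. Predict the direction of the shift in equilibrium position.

The forward reaction is exothermic. Lowering T favours the exothermic direction — shift to the right.

right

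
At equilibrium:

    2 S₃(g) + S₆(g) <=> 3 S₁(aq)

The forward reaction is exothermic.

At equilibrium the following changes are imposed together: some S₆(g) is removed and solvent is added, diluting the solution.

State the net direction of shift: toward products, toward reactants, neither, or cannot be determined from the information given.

cannot be determined

Removing S₆ (g), a reactant, drives the reaction to the left.
Dilution lowers every aqueous concentration by the same factor. Δn_aq = 3 − 0 = +3, so the system shifts toward the side with more dissolved moles — to the right.
The individual effects push in opposite directions; without quantitative information the net direction cannot be determined.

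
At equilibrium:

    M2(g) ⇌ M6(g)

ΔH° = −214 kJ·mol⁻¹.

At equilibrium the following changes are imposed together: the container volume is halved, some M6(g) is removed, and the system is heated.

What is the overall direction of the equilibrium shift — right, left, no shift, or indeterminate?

Gas moles: reactants 1, products 1. Δn_gas = 0, so a volume change leaves Q equal to K — no shift from this change.
Removing M6 (g), a product, drives the reaction to the right.
The forward reaction is exothermic. Raising T favours the endothermic direction — shift to the left.
The individual effects push in opposite directions; without quantitative information the net direction cannot be determined.

cannot be determined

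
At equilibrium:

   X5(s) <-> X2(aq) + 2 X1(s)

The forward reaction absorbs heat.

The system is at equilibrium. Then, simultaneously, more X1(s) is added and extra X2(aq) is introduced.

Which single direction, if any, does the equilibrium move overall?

X1 is a pure solid; its activity is 1 regardless of amount, so Q is unaffected — no shift from this change.
Adding X2 (aq), a product, drives the reaction to the left.
Only the nonzero effect(s) matter; the net shift is to the left.

left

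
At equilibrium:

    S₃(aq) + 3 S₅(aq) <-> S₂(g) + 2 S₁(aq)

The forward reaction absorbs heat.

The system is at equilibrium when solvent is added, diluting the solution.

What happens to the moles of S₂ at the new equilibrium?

Dilution lowers every aqueous concentration by the same factor. Δn_aq = 2 − 4 = -2, so the system shifts toward the side with more dissolved moles — to the left.
The net shift is to the left. S₂ is a product, so its amount decreases.

decreases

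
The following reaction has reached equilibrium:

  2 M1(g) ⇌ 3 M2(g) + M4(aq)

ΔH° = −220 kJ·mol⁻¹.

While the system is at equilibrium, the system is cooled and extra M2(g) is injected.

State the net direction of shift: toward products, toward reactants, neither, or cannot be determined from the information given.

cannot be determined

The forward reaction is exothermic. Lowering T favours the exothermic direction — shift to the right.
Adding M2 (g), a product, drives the reaction to the left.
The individual effects push in opposite directions; without quantitative information the net direction cannot be determined.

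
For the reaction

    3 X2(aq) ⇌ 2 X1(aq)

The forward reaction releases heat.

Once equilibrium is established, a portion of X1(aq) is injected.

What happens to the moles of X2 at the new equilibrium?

Adding X1 (aq), a product, drives the reaction to the left.
The net shift is to the left. X2 is a reactant, so its amount increases.

increases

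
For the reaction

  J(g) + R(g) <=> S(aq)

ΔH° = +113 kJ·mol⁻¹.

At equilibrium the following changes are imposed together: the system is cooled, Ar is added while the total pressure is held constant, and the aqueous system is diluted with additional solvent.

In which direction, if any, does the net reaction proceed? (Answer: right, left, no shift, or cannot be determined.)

The forward reaction is endothermic. Lowering T favours the exothermic direction — shift to the left.
Adding inert gas at constant total pressure expands the volume and lowers every reacting partial pressure. With Δn_gas = 0 − 2 = -2, Q moves away from K toward the side with fewer gas moles, so the system shifts toward the side with more gas moles — to the left.
Dilution lowers every aqueous concentration by the same factor. Δn_aq = 1 − 0 = +1, so the system shifts toward the side with more dissolved moles — to the right.
The individual effects push in opposite directions; without quantitative information the net direction cannot be determined.

cannot be determined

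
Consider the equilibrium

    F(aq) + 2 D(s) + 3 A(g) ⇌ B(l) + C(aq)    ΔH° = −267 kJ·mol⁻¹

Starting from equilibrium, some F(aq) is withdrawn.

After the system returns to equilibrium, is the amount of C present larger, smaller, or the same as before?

decreases

Removing F (aq), a reactant, drives the reaction to the left.
The net shift is to the left. C is a product, so its amount decreases.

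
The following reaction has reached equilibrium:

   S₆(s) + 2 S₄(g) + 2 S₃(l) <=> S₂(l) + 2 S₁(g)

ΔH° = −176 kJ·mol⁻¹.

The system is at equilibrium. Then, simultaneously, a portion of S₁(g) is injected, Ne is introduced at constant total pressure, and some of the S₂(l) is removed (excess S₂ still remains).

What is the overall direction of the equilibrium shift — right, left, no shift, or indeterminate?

left

Adding S₁ (g), a product, drives the reaction to the left.
Adding inert gas at constant total pressure expands the volume, scaling every reacting partial pressure by the same factor. Δn_gas = 2 − 2 = 0, so Q is unchanged — no shift.
S₂ is a pure liquid; its activity is 1 regardless of amount, so Q is unaffected — no shift from this change.
Only the nonzero effect(s) matter; the net shift is to the left.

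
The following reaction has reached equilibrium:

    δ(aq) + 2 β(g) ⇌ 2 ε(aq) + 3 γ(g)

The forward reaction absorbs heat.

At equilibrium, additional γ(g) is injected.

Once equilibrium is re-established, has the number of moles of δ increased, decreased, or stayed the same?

Adding γ (g), a product, drives the reaction to the left.
The net shift is to the left. δ is a reactant, so its amount increases.

increases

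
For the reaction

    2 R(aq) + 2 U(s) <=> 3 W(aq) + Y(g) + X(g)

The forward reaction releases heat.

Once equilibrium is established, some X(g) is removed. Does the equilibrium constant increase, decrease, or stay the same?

unchanged

The equilibrium constant depends only on temperature. This perturbation may move the position of equilibrium, but since T is unchanged, K itself is unchanged.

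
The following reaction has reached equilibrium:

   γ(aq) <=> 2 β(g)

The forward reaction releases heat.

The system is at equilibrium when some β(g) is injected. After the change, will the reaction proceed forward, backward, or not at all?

Adding β (g), a product, drives the reaction to the left.

left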